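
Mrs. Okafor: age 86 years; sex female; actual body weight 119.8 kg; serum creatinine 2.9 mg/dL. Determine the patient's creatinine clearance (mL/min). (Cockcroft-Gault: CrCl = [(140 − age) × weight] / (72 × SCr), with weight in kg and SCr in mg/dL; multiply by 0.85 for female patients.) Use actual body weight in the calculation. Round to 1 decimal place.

26.3 mL/min

CrCl = (140 − 86) × 119.8 / (72 × 2.9) × 0.85 = 6469.2 / 208.80 × 0.85 ≈ 26.3 mL/min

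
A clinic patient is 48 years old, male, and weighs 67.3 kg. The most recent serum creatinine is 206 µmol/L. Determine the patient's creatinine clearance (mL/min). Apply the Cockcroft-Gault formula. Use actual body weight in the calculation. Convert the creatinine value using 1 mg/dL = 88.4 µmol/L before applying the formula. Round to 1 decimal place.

36.9 mL/min

SCr = 206 / 88.4 = 2.33 mg/dL
CrCl = (140 − 48) × 67.3 / (72 × 2.33) = 6191.6 / 167.76 ≈ 36.9 mL/min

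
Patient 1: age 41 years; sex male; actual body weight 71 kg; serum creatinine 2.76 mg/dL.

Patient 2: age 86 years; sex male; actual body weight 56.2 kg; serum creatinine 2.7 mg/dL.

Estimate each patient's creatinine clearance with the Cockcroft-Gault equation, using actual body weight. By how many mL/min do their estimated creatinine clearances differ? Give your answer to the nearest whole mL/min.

Patient 1: CrCl = (140 − 41) × 71 / (72 × 2.76) = 7029.0 / 198.72 ≈ 35.4 mL/min
Patient 2: CrCl = (140 − 86) × 56.2 / (72 × 2.7) = 3034.8 / 194.40 ≈ 15.6 mL/min
|35.4 − 15.6| = 19.8 mL/min

20 mL/min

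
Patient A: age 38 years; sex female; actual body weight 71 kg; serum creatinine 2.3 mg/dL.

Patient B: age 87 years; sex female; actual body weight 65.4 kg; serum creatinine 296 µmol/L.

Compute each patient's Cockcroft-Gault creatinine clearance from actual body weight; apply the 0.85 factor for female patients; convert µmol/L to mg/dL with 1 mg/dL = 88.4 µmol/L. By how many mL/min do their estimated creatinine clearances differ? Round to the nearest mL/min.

25 mL/min

Patient A: CrCl = (140 − 38) × 71 / (72 × 2.3) × 0.85 = 7242.0 / 165.60 × 0.85 ≈ 37.2 mL/min
Patient B: SCr = 296 / 88.4 = 3.348 mg/dL
Patient B: CrCl = (140 − 87) × 65.4 / (72 × 3.348) × 0.85 = 3466.2 / 241.06 × 0.85 ≈ 12.2 mL/min
|37.2 − 12.2| = 25.0 mL/min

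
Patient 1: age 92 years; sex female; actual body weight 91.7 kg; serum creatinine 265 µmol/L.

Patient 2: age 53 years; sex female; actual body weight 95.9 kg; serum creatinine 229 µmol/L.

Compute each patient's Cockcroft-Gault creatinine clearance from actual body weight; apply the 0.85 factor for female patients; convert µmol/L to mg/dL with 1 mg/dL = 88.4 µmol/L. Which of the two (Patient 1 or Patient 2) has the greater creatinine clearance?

Patient 2

Patient 1: SCr = 265 / 88.4 = 2.998 mg/dL
Patient 1: CrCl = (140 − 92) × 91.7 / (72 × 2.998) × 0.85 = 4401.6 / 215.86 × 0.85 ≈ 17.3 mL/min
Patient 2: SCr = 229 / 88.4 = 2.59 mg/dL
Patient 2: CrCl = (140 − 53) × 95.9 / (72 × 2.59) × 0.85 = 8343.3 / 186.48 × 0.85 ≈ 38.0 mL/min
17.3 vs 38.0 mL/min → Patient 2 is higher.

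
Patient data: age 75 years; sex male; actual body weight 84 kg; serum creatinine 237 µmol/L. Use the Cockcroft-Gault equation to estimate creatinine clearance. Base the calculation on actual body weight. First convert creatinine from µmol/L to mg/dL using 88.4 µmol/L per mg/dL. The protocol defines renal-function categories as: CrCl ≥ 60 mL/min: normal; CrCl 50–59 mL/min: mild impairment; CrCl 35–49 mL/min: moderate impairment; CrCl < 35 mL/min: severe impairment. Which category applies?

severe impairment

SCr = 237 / 88.4 = 2.681 mg/dL
CrCl = (140 − 75) × 84 / (72 × 2.681) = 5460.0 / 193.03 ≈ 28.3 mL/min
28 mL/min falls in the 'severe impairment' range.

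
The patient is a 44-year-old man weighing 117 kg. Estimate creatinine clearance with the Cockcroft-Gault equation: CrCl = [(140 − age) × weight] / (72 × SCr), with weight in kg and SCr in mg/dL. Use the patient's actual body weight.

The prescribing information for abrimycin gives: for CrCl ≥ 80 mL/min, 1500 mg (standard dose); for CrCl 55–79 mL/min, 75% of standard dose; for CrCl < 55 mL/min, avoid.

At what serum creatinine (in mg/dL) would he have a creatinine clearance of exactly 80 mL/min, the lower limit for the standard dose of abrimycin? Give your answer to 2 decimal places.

Standard dose requires CrCl ≥ 80 mL/min.
Set (140 − 44) × 117 / (72 × SCr) = 80
SCr = (140 − 44) × 117 / (72 × 80) = 1.950 mg/dL

1.95 mg/dL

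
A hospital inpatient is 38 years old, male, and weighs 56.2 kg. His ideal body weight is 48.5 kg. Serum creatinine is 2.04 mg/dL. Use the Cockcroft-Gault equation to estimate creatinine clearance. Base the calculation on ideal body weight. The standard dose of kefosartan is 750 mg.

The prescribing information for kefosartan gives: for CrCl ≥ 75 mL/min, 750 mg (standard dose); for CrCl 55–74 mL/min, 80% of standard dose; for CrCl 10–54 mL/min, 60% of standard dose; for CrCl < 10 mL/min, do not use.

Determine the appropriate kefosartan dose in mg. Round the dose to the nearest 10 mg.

450 mg

CrCl = (140 − 38) × 48.5 / (72 × 2.04) = 4947.0 / 146.88 ≈ 33.7 mL/min
CrCl ≈ 34 mL/min → bracket 10–54 mL/min.
60% of 750 mg = 450 mg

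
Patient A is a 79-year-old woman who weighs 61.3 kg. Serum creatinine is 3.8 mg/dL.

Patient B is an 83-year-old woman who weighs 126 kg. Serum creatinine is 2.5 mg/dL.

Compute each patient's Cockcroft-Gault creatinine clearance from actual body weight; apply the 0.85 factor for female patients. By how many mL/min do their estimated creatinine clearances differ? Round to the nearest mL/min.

22 mL/min

Patient A: CrCl = (140 − 79) × 61.3 / (72 × 3.8) × 0.85 = 3739.3 / 273.60 × 0.85 ≈ 11.6 mL/min
Patient B: CrCl = (140 − 83) × 126 / (72 × 2.5) × 0.85 = 7182.0 / 180.00 × 0.85 ≈ 33.9 mL/min
|11.6 − 33.9| = 22.3 mL/min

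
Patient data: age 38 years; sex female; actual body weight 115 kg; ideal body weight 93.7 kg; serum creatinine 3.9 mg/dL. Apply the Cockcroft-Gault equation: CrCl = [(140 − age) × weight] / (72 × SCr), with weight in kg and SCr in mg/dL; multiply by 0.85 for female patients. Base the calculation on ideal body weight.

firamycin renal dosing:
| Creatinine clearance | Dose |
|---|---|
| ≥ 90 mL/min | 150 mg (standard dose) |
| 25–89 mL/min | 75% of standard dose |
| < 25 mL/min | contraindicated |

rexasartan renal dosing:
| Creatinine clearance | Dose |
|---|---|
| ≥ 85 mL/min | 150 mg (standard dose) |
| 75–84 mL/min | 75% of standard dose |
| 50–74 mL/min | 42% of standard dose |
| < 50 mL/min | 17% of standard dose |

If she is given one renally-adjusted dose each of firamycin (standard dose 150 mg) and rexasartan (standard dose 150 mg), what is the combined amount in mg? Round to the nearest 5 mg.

140 mg

CrCl = (140 − 38) × 93.7 / (72 × 3.9) × 0.85 = 9557.4 / 280.80 × 0.85 ≈ 28.9 mL/min
CrCl ≈ 29 mL/min.
firamycin: 25–89 mL/min → 75% of 150 mg = 112.5 mg.
rexasartan: < 50 mL/min → 17% of 150 mg = 25.5 mg.
Total = 112.5 + 25.5 = 138 mg.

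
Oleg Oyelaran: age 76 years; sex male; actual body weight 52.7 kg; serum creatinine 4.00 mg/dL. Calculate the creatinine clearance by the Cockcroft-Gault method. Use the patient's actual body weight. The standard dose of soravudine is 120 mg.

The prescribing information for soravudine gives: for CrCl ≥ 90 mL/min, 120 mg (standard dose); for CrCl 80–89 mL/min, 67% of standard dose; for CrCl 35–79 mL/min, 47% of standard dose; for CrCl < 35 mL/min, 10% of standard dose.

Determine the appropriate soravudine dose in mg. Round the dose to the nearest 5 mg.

10 mg

CrCl = (140 − 76) × 52.7 / (72 × 4) = 3372.8 / 288.00 ≈ 11.7 mL/min
CrCl ≈ 12 mL/min → bracket < 35 mL/min.
10% of 120 mg = 12 mg → 10 mg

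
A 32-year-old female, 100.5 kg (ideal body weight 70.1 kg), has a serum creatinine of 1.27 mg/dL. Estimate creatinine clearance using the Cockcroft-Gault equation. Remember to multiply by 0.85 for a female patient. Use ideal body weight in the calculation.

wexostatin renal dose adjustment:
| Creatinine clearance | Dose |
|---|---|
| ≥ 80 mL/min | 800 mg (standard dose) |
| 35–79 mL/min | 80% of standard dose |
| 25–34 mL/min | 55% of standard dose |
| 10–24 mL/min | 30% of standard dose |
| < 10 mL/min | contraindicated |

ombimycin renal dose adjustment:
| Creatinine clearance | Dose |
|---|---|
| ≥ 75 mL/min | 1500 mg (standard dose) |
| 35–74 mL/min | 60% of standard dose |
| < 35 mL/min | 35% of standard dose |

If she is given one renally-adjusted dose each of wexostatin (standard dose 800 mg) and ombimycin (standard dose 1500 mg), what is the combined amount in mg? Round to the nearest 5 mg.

1540 mg

CrCl = (140 − 32) × 70.1 / (72 × 1.27) × 0.85 = 7570.8 / 91.44 × 0.85 ≈ 70.4 mL/min
CrCl ≈ 70 mL/min.
wexostatin: 35–79 mL/min → 80% of 800 mg = 640 mg.
ombimycin: 35–74 mL/min → 60% of 1500 mg = 900 mg.
Total = 640 + 900 = 1540 mg.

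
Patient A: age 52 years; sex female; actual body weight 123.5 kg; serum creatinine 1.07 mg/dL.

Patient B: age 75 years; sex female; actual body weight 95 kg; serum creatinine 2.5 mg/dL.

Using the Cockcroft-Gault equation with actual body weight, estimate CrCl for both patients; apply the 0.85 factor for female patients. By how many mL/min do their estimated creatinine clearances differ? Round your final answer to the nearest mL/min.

91 mL/min

Patient A: CrCl = (140 − 52) × 123.5 / (72 × 1.07) × 0.85 = 10868.0 / 77.04 × 0.85 ≈ 119.9 mL/min
Patient B: CrCl = (140 − 75) × 95 / (72 × 2.5) × 0.85 = 6175.0 / 180.00 × 0.85 ≈ 29.2 mL/min
|119.9 − 29.2| = 90.7 mL/min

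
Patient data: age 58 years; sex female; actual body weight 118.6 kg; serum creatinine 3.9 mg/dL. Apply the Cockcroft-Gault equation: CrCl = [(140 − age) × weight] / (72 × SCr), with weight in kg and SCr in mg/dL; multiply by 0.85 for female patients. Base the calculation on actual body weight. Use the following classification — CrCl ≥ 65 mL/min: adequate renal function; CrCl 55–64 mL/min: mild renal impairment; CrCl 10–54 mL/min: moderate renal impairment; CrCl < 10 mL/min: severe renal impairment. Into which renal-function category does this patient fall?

CrCl = (140 − 58) × 118.6 / (72 × 3.9) × 0.85 = 9725.2 / 280.80 × 0.85 ≈ 29.4 mL/min
29 mL/min falls in the 'moderate renal impairment' range.

moderate renal impairment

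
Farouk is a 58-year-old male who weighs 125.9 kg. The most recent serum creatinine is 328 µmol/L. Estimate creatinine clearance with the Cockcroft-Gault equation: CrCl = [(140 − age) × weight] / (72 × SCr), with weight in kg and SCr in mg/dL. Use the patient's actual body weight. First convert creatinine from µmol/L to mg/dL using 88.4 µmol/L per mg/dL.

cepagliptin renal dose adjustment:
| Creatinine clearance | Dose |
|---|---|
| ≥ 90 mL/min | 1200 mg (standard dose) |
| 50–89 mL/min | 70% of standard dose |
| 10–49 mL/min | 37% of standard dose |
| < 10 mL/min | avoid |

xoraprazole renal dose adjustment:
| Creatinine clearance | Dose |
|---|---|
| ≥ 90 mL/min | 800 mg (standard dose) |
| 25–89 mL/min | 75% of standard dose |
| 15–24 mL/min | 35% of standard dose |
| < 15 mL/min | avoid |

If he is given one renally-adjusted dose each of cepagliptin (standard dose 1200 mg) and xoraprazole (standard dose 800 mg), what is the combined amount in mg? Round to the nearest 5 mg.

1045 mg

SCr = 328 / 88.4 = 3.71 mg/dL
CrCl = (140 − 58) × 125.9 / (72 × 3.71) = 10323.8 / 267.12 ≈ 38.6 mL/min
CrCl ≈ 39 mL/min.
cepagliptin: 10–49 mL/min → 37% of 1200 mg = 444 mg.
xoraprazole: 25–89 mL/min → 75% of 800 mg = 600 mg.
Total = 444 + 600 = 1044 mg.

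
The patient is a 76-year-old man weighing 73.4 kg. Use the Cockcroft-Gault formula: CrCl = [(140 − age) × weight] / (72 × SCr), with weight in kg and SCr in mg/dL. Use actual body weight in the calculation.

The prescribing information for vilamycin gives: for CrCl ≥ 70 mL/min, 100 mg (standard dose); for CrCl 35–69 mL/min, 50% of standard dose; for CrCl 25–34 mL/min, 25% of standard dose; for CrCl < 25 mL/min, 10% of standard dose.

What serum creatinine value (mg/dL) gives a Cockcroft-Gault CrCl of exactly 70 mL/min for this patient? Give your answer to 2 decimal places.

0.93 mg/dL

Standard dose requires CrCl ≥ 70 mL/min.
Set (140 − 76) × 73.4 / (72 × SCr) = 70
SCr = (140 − 76) × 73.4 / (72 × 70) = 0.932 mg/dL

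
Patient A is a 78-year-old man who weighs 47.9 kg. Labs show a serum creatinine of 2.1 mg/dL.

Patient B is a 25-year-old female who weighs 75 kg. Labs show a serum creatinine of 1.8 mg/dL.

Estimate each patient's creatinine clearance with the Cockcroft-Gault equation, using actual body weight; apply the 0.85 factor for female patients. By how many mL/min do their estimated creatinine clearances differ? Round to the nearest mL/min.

37 mL/min

Patient A: CrCl = (140 − 78) × 47.9 / (72 × 2.1) = 2969.8 / 151.20 ≈ 19.6 mL/min
Patient B: CrCl = (140 − 25) × 75 / (72 × 1.8) × 0.85 = 8625.0 / 129.60 × 0.85 ≈ 56.6 mL/min
|19.6 − 56.6| = 37.0 mL/min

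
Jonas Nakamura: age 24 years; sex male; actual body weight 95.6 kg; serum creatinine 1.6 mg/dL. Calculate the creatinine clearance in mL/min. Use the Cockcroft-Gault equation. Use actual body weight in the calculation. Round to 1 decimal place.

96.3 mL/min

CrCl = (140 − 24) × 95.6 / (72 × 1.6) = 11089.6 / 115.20 ≈ 96.3 mL/min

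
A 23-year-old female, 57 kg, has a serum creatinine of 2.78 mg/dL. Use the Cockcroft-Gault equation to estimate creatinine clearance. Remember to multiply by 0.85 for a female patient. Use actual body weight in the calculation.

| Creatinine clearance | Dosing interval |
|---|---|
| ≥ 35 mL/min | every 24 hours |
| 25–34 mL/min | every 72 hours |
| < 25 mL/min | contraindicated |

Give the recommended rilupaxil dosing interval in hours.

every 72 hours

CrCl = (140 − 23) × 57 / (72 × 2.78) × 0.85 = 6669.0 / 200.16 × 0.85 ≈ 28.3 mL/min
CrCl ≈ 28 mL/min → bracket 25–34 mL/min → every 72 hours.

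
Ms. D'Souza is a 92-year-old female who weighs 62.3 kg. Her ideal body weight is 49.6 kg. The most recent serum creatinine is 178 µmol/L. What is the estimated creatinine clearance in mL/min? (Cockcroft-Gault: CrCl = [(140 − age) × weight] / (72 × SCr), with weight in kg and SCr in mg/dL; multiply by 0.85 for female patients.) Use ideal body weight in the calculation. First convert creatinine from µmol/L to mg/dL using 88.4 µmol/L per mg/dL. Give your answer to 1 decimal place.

SCr = 178 / 88.4 = 2.014 mg/dL
CrCl = (140 − 92) × 49.6 / (72 × 2.014) × 0.85 = 2380.8 / 145.01 × 0.85 ≈ 14.0 mL/min

14.0 mL/min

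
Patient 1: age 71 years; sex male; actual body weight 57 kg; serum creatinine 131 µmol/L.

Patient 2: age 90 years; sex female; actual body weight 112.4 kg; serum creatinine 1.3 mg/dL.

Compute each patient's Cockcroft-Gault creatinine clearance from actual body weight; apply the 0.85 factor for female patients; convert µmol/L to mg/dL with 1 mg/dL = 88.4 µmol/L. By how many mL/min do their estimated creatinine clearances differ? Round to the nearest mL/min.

Patient 1: SCr = 131 / 88.4 = 1.482 mg/dL
Patient 1: CrCl = (140 − 71) × 57 / (72 × 1.482) = 3933.0 / 106.70 ≈ 36.9 mL/min
Patient 2: CrCl = (140 − 90) × 112.4 / (72 × 1.3) × 0.85 = 5620.0 / 93.60 × 0.85 ≈ 51.0 mL/min
|36.9 − 51.0| = 14.1 mL/min

14 mL/min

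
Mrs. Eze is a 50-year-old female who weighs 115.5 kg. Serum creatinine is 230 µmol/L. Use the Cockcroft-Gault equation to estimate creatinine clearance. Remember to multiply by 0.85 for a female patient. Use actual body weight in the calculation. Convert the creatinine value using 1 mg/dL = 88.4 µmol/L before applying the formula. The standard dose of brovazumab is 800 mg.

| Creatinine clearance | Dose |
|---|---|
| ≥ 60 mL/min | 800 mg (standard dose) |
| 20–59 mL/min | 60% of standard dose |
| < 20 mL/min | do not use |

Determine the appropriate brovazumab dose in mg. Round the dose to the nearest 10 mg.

SCr = 230 / 88.4 = 2.602 mg/dL
CrCl = (140 − 50) × 115.5 / (72 × 2.602) × 0.85 = 10395.0 / 187.34 × 0.85 ≈ 47.2 mL/min
CrCl ≈ 47 mL/min → bracket 20–59 mL/min.
60% of 800 mg = 480 mg

480 mg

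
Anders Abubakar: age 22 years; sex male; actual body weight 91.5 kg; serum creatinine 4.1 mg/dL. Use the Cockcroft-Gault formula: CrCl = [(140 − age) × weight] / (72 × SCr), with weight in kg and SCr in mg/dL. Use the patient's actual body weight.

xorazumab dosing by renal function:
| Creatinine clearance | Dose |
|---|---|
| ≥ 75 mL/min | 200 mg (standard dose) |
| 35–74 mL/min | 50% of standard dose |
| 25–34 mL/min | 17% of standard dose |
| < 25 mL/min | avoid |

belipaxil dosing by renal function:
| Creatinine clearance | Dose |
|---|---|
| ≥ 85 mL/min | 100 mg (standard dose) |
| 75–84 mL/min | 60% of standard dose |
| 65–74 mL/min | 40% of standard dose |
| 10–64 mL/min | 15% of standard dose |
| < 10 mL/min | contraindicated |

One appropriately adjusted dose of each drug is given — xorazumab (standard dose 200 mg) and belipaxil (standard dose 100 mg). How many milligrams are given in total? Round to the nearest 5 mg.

CrCl = (140 − 22) × 91.5 / (72 × 4.1) = 10797.0 / 295.20 ≈ 36.6 mL/min
CrCl ≈ 37 mL/min.
xorazumab: 35–74 mL/min → 50% of 200 mg = 100 mg.
belipaxil: 10–64 mL/min → 15% of 100 mg = 15 mg.
Total = 100 + 15 = 115 mg.

115 mg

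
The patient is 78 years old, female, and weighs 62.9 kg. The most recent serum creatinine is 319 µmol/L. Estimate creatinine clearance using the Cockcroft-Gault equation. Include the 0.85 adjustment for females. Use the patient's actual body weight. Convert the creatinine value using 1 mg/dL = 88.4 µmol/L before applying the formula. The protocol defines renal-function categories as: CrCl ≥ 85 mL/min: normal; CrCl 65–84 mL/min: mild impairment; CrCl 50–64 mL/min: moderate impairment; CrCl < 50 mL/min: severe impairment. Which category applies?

severe impairment

SCr = 319 / 88.4 = 3.609 mg/dL
CrCl = (140 − 78) × 62.9 / (72 × 3.609) × 0.85 = 3899.8 / 259.85 × 0.85 ≈ 12.8 mL/min
13 mL/min falls in the 'severe impairment' range.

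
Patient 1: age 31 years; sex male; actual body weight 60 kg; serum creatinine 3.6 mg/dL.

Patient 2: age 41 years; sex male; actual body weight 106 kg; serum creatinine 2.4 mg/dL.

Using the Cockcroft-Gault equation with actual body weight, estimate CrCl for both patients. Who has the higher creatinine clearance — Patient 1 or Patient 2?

Patient 2

Patient 1: CrCl = (140 − 31) × 60 / (72 × 3.6) = 6540.0 / 259.20 ≈ 25.2 mL/min
Patient 2: CrCl = (140 − 41) × 106 / (72 × 2.4) = 10494.0 / 172.80 ≈ 60.7 mL/min
25.2 vs 60.7 mL/min → Patient 2 is higher.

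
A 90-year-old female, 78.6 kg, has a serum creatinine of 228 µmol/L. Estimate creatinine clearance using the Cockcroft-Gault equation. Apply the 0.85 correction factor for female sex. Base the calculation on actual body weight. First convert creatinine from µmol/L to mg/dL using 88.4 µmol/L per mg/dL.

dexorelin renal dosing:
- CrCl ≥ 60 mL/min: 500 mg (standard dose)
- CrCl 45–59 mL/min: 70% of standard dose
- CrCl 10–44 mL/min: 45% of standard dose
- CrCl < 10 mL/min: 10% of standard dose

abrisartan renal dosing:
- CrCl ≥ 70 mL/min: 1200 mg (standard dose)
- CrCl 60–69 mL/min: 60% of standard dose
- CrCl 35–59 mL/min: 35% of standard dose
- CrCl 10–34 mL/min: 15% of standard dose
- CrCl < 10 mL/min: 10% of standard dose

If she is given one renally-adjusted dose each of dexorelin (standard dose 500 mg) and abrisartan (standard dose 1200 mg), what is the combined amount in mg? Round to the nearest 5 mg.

405 mg

SCr = 228 / 88.4 = 2.579 mg/dL
CrCl = (140 − 90) × 78.6 / (72 × 2.579) × 0.85 = 3930.0 / 185.69 × 0.85 ≈ 18.0 mL/min
CrCl ≈ 18 mL/min.
dexorelin: 10–44 mL/min → 45% of 500 mg = 225 mg.
abrisartan: 10–34 mL/min → 15% of 1200 mg = 180 mg.
Total = 225 + 180 = 405 mg.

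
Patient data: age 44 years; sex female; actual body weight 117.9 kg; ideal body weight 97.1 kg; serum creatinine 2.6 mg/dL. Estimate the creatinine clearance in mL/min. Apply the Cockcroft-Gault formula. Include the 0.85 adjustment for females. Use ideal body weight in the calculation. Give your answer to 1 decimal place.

42.3 mL/min

CrCl = (140 − 44) × 97.1 / (72 × 2.6) × 0.85 = 9321.6 / 187.20 × 0.85 ≈ 42.3 mL/min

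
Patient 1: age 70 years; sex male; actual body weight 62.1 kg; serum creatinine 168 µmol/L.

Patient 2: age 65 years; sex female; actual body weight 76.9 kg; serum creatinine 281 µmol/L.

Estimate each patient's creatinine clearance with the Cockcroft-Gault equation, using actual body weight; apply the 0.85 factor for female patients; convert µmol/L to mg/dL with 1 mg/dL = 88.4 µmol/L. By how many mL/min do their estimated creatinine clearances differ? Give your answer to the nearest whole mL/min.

Patient 1: SCr = 168 / 88.4 = 1.9 mg/dL
Patient 1: CrCl = (140 − 70) × 62.1 / (72 × 1.9) = 4347.0 / 136.80 ≈ 31.8 mL/min
Patient 2: SCr = 281 / 88.4 = 3.179 mg/dL
Patient 2: CrCl = (140 − 65) × 76.9 / (72 × 3.179) × 0.85 = 5767.5 / 228.89 × 0.85 ≈ 21.4 mL/min
|31.8 − 21.4| = 10.4 mL/min

10 mL/min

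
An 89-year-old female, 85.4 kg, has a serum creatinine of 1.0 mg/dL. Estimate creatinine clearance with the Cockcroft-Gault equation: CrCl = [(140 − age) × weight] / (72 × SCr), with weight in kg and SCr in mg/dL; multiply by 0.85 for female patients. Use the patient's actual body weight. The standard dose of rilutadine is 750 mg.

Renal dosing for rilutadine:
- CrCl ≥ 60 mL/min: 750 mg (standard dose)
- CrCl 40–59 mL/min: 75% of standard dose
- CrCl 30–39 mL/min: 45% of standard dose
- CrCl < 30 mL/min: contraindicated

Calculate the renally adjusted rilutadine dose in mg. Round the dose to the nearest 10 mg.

CrCl = (140 − 89) × 85.4 / (72 × 1) × 0.85 = 4355.4 / 72.00 × 0.85 ≈ 51.4 mL/min
CrCl ≈ 51 mL/min → bracket 40–59 mL/min.
75% of 750 mg = 562.5 mg → 560 mg

560 mg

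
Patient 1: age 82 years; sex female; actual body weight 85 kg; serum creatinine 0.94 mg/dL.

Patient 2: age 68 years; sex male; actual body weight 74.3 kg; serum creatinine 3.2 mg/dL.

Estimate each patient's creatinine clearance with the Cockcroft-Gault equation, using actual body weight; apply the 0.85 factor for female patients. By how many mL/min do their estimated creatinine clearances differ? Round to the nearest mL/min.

Patient 1: CrCl = (140 − 82) × 85 / (72 × 0.94) × 0.85 = 4930.0 / 67.68 × 0.85 ≈ 61.9 mL/min
Patient 2: CrCl = (140 − 68) × 74.3 / (72 × 3.2) = 5349.6 / 230.40 ≈ 23.2 mL/min
|61.9 − 23.2| = 38.7 mL/min

39 mL/min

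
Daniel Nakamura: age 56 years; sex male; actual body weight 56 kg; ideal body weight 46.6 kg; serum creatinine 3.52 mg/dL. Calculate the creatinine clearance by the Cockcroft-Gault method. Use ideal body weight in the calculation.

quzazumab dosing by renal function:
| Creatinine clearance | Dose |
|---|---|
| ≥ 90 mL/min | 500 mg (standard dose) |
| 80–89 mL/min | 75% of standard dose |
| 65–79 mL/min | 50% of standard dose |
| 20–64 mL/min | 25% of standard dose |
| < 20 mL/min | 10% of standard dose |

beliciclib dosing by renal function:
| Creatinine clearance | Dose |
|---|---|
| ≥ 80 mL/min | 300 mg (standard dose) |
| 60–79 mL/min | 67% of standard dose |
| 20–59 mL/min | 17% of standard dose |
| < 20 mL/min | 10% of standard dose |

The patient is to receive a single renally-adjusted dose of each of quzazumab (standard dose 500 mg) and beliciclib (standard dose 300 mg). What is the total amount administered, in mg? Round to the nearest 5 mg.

80 mg

CrCl = (140 − 56) × 46.6 / (72 × 3.52) = 3914.4 / 253.44 ≈ 15.4 mL/min
CrCl ≈ 15 mL/min.
quzazumab: < 20 mL/min → 10% of 500 mg = 50 mg.
beliciclib: < 20 mL/min → 10% of 300 mg = 30 mg.
Total = 50 + 30 = 80 mg.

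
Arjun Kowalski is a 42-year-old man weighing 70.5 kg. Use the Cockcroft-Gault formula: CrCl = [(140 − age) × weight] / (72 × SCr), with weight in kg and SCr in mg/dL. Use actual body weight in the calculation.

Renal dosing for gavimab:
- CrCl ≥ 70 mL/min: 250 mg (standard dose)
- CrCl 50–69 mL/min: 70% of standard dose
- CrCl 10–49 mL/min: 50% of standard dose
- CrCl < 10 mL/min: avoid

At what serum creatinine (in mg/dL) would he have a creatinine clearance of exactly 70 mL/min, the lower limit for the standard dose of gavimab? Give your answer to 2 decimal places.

1.37 mg/dL

Standard dose requires CrCl ≥ 70 mL/min.
Set (140 − 42) × 70.5 / (72 × SCr) = 70
SCr = (140 − 42) × 70.5 / (72 × 70) = 1.371 mg/dL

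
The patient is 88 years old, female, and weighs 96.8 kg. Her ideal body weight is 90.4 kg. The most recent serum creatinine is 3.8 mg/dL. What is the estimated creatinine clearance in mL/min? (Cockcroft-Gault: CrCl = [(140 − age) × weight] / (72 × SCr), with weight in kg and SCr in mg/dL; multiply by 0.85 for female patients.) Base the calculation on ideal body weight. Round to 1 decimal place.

CrCl = (140 − 88) × 90.4 / (72 × 3.8) × 0.85 = 4700.8 / 273.60 × 0.85 ≈ 14.6 mL/min

14.6 mL/min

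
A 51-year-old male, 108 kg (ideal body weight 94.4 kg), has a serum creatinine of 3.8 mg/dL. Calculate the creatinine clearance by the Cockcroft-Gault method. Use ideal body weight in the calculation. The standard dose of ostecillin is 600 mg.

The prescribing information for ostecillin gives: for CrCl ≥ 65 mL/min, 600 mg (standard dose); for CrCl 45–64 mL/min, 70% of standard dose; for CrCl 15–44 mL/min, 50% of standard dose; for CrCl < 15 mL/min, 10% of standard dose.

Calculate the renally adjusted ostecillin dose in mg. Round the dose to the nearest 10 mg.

CrCl = (140 − 51) × 94.4 / (72 × 3.8) = 8401.6 / 273.60 ≈ 30.7 mL/min
CrCl ≈ 31 mL/min → bracket 15–44 mL/min.
50% of 600 mg = 300 mg

300 mg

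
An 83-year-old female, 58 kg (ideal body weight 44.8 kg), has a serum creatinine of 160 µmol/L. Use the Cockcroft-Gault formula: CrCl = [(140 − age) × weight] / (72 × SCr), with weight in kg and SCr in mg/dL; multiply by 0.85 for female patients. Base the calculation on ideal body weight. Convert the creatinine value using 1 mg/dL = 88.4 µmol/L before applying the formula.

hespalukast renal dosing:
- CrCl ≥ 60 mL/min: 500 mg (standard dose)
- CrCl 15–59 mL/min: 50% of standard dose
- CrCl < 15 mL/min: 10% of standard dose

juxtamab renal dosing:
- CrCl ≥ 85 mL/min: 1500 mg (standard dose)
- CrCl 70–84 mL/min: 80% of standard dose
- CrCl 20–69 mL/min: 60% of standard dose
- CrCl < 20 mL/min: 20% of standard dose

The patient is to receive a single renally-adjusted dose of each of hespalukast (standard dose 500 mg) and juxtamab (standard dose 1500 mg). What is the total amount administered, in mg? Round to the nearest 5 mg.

550 mg

SCr = 160 / 88.4 = 1.81 mg/dL
CrCl = (140 − 83) × 44.8 / (72 × 1.81) × 0.85 = 2553.6 / 130.32 × 0.85 ≈ 16.7 mL/min
CrCl ≈ 17 mL/min.
hespalukast: 15–59 mL/min → 50% of 500 mg = 250 mg.
juxtamab: < 20 mL/min → 20% of 1500 mg = 300 mg.
Total = 250 + 300 = 550 mg.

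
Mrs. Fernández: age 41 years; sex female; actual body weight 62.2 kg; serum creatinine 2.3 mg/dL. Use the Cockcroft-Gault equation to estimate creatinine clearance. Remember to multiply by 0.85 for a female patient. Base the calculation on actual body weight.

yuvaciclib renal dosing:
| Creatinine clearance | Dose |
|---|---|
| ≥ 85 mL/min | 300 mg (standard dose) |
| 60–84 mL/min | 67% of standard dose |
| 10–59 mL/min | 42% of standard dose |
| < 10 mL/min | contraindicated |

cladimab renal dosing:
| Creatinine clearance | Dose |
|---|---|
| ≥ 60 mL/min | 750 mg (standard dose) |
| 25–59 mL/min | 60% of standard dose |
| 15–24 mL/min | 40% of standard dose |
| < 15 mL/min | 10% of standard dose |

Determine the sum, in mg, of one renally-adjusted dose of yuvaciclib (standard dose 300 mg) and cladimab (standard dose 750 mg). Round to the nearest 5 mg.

575 mg

CrCl = (140 − 41) × 62.2 / (72 × 2.3) × 0.85 = 6157.8 / 165.60 × 0.85 ≈ 31.6 mL/min
CrCl ≈ 32 mL/min.
yuvaciclib: 10–59 mL/min → 42% of 300 mg = 126 mg.
cladimab: 25–59 mL/min → 60% of 750 mg = 450 mg.
Total = 126 + 450 = 576 mg.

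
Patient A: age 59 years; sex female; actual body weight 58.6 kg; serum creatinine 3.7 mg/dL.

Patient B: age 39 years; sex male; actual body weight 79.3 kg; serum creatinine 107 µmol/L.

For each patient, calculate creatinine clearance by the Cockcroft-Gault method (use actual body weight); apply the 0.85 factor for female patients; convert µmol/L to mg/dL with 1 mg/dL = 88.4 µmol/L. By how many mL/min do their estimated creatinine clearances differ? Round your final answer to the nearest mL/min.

77 mL/min

Patient A: CrCl = (140 − 59) × 58.6 / (72 × 3.7) × 0.85 = 4746.6 / 266.40 × 0.85 ≈ 15.1 mL/min
Patient B: SCr = 107 / 88.4 = 1.21 mg/dL
Patient B: CrCl = (140 − 39) × 79.3 / (72 × 1.21) = 8009.3 / 87.12 ≈ 91.9 mL/min
|15.1 − 91.9| = 76.8 mL/min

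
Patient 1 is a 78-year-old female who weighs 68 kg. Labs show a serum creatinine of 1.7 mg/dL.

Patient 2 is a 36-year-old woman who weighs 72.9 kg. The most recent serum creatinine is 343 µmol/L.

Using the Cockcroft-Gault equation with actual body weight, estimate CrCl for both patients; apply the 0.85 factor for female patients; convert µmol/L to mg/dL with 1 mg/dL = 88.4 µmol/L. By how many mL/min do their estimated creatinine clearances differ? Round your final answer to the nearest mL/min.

Patient 1: CrCl = (140 − 78) × 68 / (72 × 1.7) × 0.85 = 4216.0 / 122.40 × 0.85 ≈ 29.3 mL/min
Patient 2: SCr = 343 / 88.4 = 3.88 mg/dL
Patient 2: CrCl = (140 − 36) × 72.9 / (72 × 3.88) × 0.85 = 7581.6 / 279.36 × 0.85 ≈ 23.1 mL/min
|29.3 − 23.1| = 6.2 mL/min

6 mL/min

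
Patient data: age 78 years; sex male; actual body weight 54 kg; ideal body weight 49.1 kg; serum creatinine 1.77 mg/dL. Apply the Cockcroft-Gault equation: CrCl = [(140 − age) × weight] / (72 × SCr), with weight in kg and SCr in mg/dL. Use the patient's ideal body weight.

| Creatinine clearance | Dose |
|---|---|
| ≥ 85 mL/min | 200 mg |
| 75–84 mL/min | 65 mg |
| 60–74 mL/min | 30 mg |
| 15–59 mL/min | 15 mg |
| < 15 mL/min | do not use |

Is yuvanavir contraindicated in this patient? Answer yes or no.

no

CrCl = (140 − 78) × 49.1 / (72 × 1.77) = 3044.2 / 127.44 ≈ 23.9 mL/min
CrCl ≈ 24 mL/min, which is ≥ 15 mL/min.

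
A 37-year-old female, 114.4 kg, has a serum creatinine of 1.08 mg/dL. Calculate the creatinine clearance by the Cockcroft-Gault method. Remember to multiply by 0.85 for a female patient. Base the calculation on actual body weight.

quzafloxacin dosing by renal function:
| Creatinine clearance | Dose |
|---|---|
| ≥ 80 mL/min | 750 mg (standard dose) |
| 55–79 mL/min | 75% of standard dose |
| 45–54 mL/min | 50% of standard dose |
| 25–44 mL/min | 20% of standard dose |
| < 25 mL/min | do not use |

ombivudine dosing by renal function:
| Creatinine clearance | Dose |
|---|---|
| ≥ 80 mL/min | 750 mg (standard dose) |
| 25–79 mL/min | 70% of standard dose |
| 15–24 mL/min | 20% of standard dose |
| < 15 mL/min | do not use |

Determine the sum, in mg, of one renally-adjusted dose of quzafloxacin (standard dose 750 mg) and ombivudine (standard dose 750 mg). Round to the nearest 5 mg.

1500 mg

CrCl = (140 − 37) × 114.4 / (72 × 1.08) × 0.85 = 11783.2 / 77.76 × 0.85 ≈ 128.8 mL/min
CrCl ≈ 129 mL/min.
quzafloxacin: ≥ 80 mL/min → 100% of 750 mg = 750 mg.
ombivudine: ≥ 80 mL/min → 100% of 750 mg = 750 mg.
Total = 750 + 750 = 1500 mg.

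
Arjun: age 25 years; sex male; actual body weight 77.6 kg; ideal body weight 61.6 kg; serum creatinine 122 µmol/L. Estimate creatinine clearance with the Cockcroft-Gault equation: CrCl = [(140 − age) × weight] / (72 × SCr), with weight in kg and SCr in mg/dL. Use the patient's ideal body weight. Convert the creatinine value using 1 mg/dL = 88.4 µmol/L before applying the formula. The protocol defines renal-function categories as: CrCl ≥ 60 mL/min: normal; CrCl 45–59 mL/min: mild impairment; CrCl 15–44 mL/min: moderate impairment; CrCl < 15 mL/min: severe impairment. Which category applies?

normal

SCr = 122 / 88.4 = 1.38 mg/dL
CrCl = (140 − 25) × 61.6 / (72 × 1.38) = 7084.0 / 99.36 ≈ 71.3 mL/min
71 mL/min falls in the 'normal' range.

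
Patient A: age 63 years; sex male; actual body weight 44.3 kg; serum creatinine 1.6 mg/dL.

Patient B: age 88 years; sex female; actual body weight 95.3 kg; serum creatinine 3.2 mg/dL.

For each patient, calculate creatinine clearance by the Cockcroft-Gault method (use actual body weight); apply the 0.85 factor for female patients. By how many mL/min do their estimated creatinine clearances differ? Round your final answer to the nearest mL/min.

Patient A: CrCl = (140 − 63) × 44.3 / (72 × 1.6) = 3411.1 / 115.20 ≈ 29.6 mL/min
Patient B: CrCl = (140 − 88) × 95.3 / (72 × 3.2) × 0.85 = 4955.6 / 230.40 × 0.85 ≈ 18.3 mL/min
|29.6 − 18.3| = 11.3 mL/min

11 mL/min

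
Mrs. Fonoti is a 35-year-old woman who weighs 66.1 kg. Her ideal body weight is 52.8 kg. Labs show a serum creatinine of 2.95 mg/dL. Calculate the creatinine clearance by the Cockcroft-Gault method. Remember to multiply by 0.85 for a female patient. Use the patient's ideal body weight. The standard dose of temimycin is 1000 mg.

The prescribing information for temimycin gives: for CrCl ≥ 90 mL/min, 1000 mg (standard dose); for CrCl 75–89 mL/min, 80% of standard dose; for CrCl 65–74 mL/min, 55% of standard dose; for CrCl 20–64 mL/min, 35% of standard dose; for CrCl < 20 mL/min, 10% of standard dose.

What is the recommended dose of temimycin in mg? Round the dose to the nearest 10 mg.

CrCl = (140 − 35) × 52.8 / (72 × 2.95) × 0.85 = 5544.0 / 212.40 × 0.85 ≈ 22.2 mL/min
CrCl ≈ 22 mL/min → bracket 20–64 mL/min.
35% of 1000 mg = 350 mg

350 mg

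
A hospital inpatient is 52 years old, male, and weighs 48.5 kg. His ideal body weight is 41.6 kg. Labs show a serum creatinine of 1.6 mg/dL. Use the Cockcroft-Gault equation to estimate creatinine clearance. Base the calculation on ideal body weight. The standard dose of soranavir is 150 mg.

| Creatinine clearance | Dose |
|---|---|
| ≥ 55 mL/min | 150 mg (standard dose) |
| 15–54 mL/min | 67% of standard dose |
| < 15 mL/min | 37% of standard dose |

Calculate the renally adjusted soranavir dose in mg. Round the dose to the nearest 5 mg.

CrCl = (140 − 52) × 41.6 / (72 × 1.6) = 3660.8 / 115.20 ≈ 31.8 mL/min
CrCl ≈ 32 mL/min → bracket 15–54 mL/min.
67% of 150 mg = 100.5 mg → 100 mg

100 mg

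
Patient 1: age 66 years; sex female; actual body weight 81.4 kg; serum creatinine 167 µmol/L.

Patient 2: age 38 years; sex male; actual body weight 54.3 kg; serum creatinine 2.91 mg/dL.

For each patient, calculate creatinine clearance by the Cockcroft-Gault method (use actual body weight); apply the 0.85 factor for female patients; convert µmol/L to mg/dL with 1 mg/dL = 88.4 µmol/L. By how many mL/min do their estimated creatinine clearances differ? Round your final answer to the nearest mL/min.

Patient 1: SCr = 167 / 88.4 = 1.889 mg/dL
Patient 1: CrCl = (140 − 66) × 81.4 / (72 × 1.889) × 0.85 = 6023.6 / 136.01 × 0.85 ≈ 37.6 mL/min
Patient 2: CrCl = (140 − 38) × 54.3 / (72 × 2.91) = 5538.6 / 209.52 ≈ 26.4 mL/min
|37.6 − 26.4| = 11.2 mL/min

11 mL/min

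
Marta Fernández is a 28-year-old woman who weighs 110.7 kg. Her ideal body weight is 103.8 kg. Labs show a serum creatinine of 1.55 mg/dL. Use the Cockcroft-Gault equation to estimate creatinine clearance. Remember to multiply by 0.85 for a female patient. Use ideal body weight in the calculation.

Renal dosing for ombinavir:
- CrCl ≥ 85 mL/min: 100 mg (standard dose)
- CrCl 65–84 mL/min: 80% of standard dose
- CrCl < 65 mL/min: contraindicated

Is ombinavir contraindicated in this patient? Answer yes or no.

CrCl = (140 − 28) × 103.8 / (72 × 1.55) × 0.85 = 11625.6 / 111.60 × 0.85 ≈ 88.5 mL/min
CrCl ≈ 89 mL/min, which is ≥ 65 mL/min.

no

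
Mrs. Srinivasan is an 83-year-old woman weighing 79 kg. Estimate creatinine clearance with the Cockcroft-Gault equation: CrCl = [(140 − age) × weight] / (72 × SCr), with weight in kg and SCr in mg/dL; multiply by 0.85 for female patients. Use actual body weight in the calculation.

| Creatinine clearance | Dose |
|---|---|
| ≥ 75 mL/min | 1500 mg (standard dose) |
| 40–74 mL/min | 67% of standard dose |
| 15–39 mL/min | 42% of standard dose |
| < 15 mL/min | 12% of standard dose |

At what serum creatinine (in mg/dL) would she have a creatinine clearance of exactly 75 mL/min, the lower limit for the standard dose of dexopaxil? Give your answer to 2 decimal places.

0.71 mg/dL

Standard dose requires CrCl ≥ 75 mL/min.
Set (140 − 83) × 79 × 0.85 / (72 × SCr) = 75
SCr = (140 − 83) × 79 × 0.85 / (72 × 75) = 0.709 mg/dL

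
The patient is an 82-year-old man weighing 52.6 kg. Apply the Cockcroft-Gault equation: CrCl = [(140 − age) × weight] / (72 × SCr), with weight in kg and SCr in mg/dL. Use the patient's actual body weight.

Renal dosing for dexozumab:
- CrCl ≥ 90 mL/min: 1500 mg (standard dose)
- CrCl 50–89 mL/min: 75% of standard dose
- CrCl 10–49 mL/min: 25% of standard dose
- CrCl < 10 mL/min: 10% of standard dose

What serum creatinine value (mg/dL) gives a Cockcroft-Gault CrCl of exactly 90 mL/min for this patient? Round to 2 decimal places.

Standard dose requires CrCl ≥ 90 mL/min.
Set (140 − 82) × 52.6 / (72 × SCr) = 90
SCr = (140 − 82) × 52.6 / (72 × 90) = 0.471 mg/dL

0.47 mg/dL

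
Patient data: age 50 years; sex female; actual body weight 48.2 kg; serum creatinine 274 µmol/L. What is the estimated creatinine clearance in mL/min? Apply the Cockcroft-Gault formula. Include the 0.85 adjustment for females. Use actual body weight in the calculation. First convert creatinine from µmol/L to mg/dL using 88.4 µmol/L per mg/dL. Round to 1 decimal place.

16.5 mL/min

SCr = 274 / 88.4 = 3.1 mg/dL
CrCl = (140 − 50) × 48.2 / (72 × 3.1) × 0.85 = 4338.0 / 223.20 × 0.85 ≈ 16.5 mL/min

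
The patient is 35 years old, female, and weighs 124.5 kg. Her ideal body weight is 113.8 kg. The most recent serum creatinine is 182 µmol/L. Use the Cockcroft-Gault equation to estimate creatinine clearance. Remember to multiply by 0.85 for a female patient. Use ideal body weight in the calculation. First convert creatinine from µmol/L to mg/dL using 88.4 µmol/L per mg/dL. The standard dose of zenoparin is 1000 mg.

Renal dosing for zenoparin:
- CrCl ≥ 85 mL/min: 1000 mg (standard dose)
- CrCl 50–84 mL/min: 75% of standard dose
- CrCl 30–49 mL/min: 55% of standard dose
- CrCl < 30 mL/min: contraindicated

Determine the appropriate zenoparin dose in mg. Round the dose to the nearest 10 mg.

750 mg

SCr = 182 / 88.4 = 2.059 mg/dL
CrCl = (140 − 35) × 113.8 / (72 × 2.059) × 0.85 = 11949.0 / 148.25 × 0.85 ≈ 68.5 mL/min
CrCl ≈ 69 mL/min → bracket 50–84 mL/min.
75% of 1000 mg = 750 mg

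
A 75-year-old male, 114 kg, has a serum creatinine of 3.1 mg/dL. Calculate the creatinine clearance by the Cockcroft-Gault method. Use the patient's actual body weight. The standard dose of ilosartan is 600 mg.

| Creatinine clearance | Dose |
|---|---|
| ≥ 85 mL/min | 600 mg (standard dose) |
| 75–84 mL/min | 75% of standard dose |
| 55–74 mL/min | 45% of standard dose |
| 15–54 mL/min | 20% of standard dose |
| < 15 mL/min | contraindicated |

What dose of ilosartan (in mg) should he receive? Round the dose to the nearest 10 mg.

CrCl = (140 − 75) × 114 / (72 × 3.1) = 7410.0 / 223.20 ≈ 33.2 mL/min
CrCl ≈ 33 mL/min → bracket 15–54 mL/min.
20% of 600 mg = 120 mg

120 mg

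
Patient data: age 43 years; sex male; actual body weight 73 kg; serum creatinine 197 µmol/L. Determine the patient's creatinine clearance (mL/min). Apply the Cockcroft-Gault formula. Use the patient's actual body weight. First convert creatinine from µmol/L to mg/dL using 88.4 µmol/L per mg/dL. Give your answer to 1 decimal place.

44.1 mL/min

SCr = 197 / 88.4 = 2.229 mg/dL
CrCl = (140 − 43) × 73 / (72 × 2.229) = 7081.0 / 160.49 ≈ 44.1 mL/min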